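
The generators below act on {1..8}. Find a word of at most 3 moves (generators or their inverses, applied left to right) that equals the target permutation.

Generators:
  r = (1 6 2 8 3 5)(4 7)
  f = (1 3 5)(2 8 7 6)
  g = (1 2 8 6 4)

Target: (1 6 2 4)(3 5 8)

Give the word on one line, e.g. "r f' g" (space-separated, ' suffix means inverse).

  after r: (1 6 2 8 3 5)(4 7)
  after f: (1 2 7 4 6 8 5 3)
  after r': (1 6 2 4)(3 5 8)

r f r'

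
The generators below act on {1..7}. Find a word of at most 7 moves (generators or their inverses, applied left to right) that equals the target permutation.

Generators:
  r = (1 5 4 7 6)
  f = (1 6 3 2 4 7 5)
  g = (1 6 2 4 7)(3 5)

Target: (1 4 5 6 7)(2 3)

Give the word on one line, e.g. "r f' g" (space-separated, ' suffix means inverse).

g' f g g r

  after g': (1 7 4 2 6)(3 5)
  after f: (1 5 2 3)
  after g: (1 3 6 2 5 4 7)
  after g: (1 5 7 6 4)(2 3)
  after r: (1 4 5 6 7)(2 3)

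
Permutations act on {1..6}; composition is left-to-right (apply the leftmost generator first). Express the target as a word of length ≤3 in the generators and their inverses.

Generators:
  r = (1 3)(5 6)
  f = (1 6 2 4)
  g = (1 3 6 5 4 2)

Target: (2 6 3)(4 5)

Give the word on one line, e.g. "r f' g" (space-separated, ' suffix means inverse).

g' f' f'

  after g': (1 2 4 5 6 3)
  after f': (1 6 3 4 5)
  after f': (2 6 3)(4 5)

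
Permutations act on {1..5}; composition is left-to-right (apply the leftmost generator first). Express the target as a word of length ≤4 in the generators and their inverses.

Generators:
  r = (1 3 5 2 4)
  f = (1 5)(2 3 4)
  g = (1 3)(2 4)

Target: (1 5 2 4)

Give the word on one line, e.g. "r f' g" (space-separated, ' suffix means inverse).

g' r' f'

  after g': (1 3)(2 4)
  after r': (3 4 5)
  after f': (1 5 2 4)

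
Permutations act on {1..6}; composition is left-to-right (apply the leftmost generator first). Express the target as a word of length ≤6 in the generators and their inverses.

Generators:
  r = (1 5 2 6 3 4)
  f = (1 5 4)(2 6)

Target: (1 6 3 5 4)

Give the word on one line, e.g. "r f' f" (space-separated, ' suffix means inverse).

  after f': (1 4 5)(2 6)
  after r': (1 3 6 5 4)
  after f: (1 3 2 6 4 5)
  after r': (1 6 3 5 4)

f' r' f r'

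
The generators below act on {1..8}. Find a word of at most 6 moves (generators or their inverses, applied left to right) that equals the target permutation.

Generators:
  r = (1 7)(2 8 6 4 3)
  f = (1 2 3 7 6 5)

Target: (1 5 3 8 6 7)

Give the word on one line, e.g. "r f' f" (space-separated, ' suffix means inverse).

f r r f r'

  after f: (1 2 3 7 6 5)
  after r: (1 8 6 5 7 4 3)
  after r: (1 6 5)(2 8 4)(3 7)
  after f: (1 5 2 8 4 3 6)
  after r': (1 5 3 8 6 7)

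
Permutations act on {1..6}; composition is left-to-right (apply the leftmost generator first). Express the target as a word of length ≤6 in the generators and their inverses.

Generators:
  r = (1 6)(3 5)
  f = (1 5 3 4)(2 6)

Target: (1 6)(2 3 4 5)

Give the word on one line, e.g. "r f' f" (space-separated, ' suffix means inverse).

  after f': (1 4 3 5)(2 6)
  after r': (1 4 5 6 2)
  after f: (2 5)(3 4)
  after r': (1 6)(2 3 4 5)

f' r' f r'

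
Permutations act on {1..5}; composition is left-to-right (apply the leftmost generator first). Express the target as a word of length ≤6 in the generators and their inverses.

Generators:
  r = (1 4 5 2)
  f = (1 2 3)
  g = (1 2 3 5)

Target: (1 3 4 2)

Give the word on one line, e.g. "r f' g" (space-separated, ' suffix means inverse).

  after g: (1 2 3 5)
  after r: (2 3)(4 5)
  after f': (1 3)(4 5)
  after r: (1 3 4 2)

g r f' r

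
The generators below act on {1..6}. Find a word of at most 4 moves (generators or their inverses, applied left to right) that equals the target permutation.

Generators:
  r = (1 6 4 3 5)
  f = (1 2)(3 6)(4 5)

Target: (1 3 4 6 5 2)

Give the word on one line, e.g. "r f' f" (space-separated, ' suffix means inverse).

  after r: (1 6 4 3 5)
  after f': (1 3 4 6 5 2)

r f'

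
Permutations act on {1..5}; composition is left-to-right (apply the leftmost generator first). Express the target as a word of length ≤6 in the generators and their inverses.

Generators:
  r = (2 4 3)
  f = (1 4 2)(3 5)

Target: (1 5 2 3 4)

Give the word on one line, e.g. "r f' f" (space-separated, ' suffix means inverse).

  after f: (1 4 2)(3 5)
  after r: (1 3 5 2)
  after f': (1 5 4)
  after r: (1 5 3 2 4)
  after r: (1 5 2 3 4)

f r f' r r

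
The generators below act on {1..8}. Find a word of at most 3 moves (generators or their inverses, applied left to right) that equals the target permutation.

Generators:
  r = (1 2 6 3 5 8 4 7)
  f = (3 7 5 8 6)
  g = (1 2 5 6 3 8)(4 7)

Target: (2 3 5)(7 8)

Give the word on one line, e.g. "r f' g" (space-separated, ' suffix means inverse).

  after g: (1 2 5 6 3 8)(4 7)
  after r': (2 3 5)(7 8)

g r'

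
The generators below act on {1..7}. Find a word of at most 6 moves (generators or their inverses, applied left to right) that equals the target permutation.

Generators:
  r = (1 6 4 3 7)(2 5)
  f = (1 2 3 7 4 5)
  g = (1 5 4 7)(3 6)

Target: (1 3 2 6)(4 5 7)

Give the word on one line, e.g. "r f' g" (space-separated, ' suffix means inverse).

f r g r

  after f: (1 2 3 7 4 5)
  after r: (1 5 6 4 2 7 3)
  after g: (1 4 2)(3 5)(6 7)
  after r: (1 3 2 6)(4 5 7)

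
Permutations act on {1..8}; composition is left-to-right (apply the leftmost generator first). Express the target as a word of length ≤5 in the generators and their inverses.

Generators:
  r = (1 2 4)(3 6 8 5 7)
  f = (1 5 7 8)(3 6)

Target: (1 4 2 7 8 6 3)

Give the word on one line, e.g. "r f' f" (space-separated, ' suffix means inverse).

r' f f

  after r': (1 4 2)(3 7 5 8 6)
  after f: (1 4 2 5)(3 8)
  after f: (1 4 2 7 8 6 3)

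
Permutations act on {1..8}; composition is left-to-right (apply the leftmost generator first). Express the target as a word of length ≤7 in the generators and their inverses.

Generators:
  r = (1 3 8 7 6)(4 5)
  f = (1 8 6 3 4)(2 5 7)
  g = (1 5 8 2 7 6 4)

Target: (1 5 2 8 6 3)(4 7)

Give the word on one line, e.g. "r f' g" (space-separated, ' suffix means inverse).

r f g' r' f'

  after r: (1 3 8 7 6)(4 5)
  after f: (1 4 7 3 6 8 2 5)
  after g': (1 6 5 4 2)(3 7)
  after r': (1 7)(2 6 4)(3 8)
  after f': (1 5 2 8 6 3)(4 7)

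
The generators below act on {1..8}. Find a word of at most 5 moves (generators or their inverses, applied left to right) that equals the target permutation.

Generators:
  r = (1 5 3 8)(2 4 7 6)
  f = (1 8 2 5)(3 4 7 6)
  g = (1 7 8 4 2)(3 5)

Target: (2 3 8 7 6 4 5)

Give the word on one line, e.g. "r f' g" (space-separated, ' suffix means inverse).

r g' f' r g

  after r: (1 5 3 8)(2 4 7 6)
  after g': (1 3 7 6 4)(2 8)
  after f': (1 6 3 4 5 2)
  after r: (1 2 5 4 3 7 6 8)
  after g: (2 3 8 7 6 4 5)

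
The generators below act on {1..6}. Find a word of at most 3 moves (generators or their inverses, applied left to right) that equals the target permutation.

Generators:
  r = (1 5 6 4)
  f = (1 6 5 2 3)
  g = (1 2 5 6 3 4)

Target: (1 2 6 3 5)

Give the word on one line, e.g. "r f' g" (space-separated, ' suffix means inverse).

  after f': (1 3 2 5 6)
  after f': (1 2 6 3 5)

f' f'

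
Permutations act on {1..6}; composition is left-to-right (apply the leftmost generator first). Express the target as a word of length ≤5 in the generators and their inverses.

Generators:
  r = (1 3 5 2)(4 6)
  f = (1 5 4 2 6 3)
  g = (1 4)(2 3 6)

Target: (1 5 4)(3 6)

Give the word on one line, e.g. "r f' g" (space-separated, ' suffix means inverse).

r' r' g'

  after r': (1 2 5 3)(4 6)
  after r': (1 5)(2 3)
  after g': (1 5 4)(3 6)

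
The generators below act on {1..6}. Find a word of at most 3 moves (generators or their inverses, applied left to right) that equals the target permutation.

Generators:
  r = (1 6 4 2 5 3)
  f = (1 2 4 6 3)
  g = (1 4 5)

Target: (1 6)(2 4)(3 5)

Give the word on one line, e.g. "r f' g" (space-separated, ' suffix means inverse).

  after g: (1 4 5)
  after r': (1 6)(2 4)(3 5)

g r'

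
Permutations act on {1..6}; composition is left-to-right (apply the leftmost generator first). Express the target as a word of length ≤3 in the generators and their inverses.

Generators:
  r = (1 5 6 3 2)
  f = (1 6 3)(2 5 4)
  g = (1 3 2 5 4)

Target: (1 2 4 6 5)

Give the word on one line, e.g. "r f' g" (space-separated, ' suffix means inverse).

  after f': (1 3 6)(2 4 5)
  after r: (1 2 4 6 5)

f' r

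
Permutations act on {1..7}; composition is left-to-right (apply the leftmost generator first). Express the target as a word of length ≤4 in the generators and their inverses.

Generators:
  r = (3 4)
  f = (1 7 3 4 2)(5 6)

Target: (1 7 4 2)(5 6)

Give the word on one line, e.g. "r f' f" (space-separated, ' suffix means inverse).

  after f: (1 7 3 4 2)(5 6)
  after r': (1 7 4 2)(5 6)
  after r': (1 7 3 4 2)(5 6)
  after r': (1 7 4 2)(5 6)

f r' r' r'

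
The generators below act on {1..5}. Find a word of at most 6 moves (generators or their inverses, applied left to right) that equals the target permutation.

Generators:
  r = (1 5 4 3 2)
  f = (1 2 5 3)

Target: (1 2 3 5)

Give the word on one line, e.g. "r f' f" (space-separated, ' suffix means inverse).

  after f': (1 3 5 2)
  after r: (1 2 5)(3 4)
  after f': (3 4 5)
  after r: (1 5 2)
  after f': (1 2 3 5)

f' r f' r f'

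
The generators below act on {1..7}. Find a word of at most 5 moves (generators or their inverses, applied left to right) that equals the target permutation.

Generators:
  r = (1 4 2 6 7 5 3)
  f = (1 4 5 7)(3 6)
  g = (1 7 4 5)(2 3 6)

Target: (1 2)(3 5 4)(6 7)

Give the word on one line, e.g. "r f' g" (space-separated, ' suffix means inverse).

r r f

  after r: (1 4 2 6 7 5 3)
  after r: (1 2 7 3 4 6 5)
  after f: (1 2)(3 5 4)(6 7)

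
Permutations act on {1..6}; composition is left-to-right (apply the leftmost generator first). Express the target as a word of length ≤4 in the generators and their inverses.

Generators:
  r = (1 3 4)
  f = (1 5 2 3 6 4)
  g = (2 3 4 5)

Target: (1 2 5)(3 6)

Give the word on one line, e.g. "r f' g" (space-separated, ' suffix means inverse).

r f'

  after r: (1 3 4)
  after f': (1 2 5)(3 6)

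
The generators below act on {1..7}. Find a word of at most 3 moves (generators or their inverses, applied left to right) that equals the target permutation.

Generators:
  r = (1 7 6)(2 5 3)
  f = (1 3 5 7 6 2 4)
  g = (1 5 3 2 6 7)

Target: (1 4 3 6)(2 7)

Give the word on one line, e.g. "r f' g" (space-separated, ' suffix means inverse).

f' r'

  after f': (1 4 2 6 7 5 3)
  after r': (1 4 3 6)(2 7)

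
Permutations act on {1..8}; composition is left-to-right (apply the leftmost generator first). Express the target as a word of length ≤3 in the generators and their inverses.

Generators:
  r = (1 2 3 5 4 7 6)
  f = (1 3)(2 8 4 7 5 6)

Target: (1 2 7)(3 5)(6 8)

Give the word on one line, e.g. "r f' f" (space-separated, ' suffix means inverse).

f f r

  after f: (1 3)(2 8 4 7 5 6)
  after f: (2 4 5)(6 8 7)
  after r: (1 2 7)(3 5)(6 8)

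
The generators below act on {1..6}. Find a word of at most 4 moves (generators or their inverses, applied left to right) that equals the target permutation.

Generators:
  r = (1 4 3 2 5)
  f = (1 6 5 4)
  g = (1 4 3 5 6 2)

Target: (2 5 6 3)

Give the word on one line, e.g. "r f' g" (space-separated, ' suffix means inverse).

  after g: (1 4 3 5 6 2)
  after r': (2 5 6 3)

g r'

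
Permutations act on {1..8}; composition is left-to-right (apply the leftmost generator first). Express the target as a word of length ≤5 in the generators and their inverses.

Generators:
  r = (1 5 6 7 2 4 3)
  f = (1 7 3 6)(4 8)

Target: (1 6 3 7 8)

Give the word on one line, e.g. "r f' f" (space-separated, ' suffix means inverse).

  after r: (1 5 6 7 2 4 3)
  after r: (1 6 2 3 5 7 4)
  after f: (2 6)(3 5)(4 7 8)
  after r: (1 5)(2 7 8 3 6 4)
  after r: (1 6 3 7 8)

r r f r r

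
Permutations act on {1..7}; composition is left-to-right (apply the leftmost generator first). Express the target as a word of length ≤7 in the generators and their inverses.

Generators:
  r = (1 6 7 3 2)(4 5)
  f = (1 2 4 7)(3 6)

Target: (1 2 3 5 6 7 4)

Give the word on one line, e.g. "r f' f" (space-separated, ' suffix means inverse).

  after r: (1 6 7 3 2)(4 5)
  after f: (1 3 4 5 7 6)
  after r': (1 7)(2 3 5 6)
  after f: (2 6 4 7)(3 5)
  after f: (1 2 3 5 6 7 4)

r f r' f f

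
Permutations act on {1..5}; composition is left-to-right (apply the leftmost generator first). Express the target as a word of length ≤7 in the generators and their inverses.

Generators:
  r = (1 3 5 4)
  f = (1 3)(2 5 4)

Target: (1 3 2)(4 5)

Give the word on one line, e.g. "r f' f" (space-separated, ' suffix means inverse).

  after r': (1 4 5 3)
  after f': (1 5)(2 4)
  after r: (1 4 2)(3 5)
  after f': (1 5)(2 3)
  after r': (1 3 2)(4 5)

r' f' r f' r'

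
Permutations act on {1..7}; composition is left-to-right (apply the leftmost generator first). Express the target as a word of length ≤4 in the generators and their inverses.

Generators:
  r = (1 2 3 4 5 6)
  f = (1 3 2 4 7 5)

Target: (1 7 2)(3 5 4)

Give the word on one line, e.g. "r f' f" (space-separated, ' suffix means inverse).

  after f': (1 5 7 4 2 3)
  after f': (1 7 2)(3 5 4)

f' f'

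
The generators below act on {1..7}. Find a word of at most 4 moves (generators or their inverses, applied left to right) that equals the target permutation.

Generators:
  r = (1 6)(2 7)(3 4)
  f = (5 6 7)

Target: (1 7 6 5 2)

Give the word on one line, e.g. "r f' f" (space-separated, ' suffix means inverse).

r f' r' f'

  after r: (1 6)(2 7)(3 4)
  after f': (1 5 7 2 6)(3 4)
  after r': (1 5 2)
  after f': (1 7 6 5 2)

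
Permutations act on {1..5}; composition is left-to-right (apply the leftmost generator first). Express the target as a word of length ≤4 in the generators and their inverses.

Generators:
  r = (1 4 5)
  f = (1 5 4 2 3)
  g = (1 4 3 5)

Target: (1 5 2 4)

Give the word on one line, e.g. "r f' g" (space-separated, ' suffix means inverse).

g' r' f'

  after g': (1 5 3 4)
  after r': (1 4 5 3)
  after f': (1 5 2 4)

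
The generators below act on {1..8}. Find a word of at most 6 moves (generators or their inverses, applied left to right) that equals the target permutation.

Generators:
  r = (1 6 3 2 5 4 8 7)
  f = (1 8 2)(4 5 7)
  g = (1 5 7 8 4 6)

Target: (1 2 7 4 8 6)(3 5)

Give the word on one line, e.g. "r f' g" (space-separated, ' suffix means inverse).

  after g: (1 5 7 8 4 6)
  after f': (1 4 6 2 8 7)
  after r': (1 5 2 4)(3 6)
  after r': (1 2 5 3)(4 7 8)
  after g: (1 2 7 4 8 6)(3 5)

g f' r' r' g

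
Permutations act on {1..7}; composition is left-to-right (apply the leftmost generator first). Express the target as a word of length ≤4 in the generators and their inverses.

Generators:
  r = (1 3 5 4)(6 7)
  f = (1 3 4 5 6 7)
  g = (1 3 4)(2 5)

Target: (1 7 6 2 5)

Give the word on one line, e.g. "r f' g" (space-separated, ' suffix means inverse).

  after f': (1 7 6 5 4 3)
  after g: (1 7 6 2 5)

f' g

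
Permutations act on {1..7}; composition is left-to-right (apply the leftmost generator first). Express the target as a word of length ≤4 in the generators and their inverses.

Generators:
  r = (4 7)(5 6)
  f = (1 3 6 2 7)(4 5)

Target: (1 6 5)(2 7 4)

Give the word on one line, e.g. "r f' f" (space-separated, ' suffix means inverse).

f' r' f r

  after f': (1 7 2 6 3)(4 5)
  after r': (1 4 6 3)(2 5 7)
  after f: (1 5)(2 4)
  after r: (1 6 5)(2 7 4)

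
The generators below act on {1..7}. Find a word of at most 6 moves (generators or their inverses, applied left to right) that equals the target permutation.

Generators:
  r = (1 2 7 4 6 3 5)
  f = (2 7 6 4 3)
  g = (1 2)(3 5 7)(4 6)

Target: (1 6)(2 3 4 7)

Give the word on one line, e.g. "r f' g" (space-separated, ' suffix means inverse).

  after r': (1 5 3 6 4 7 2)
  after r': (1 3 4 2 5 6 7)
  after f': (1 4 3 6 2 5 7)
  after g': (1 6)(2 3 4 7)

r' r' f' g'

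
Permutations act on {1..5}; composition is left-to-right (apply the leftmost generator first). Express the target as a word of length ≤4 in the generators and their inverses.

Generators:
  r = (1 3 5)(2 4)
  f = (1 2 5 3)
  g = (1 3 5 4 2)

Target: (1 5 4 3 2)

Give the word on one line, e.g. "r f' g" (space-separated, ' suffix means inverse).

  after g': (1 2 4 5 3)
  after f': (2 4)
  after g: (1 3 5 4)
  after f': (1 5 4 3 2)

g' f' g f'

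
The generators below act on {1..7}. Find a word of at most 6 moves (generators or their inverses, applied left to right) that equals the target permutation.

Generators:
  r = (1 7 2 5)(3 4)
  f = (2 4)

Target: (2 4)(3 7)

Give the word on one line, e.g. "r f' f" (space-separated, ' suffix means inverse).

r f r' f'

  after r: (1 7 2 5)(3 4)
  after f: (1 7 4 3 2 5)
  after r': (3 7)
  after f': (2 4)(3 7)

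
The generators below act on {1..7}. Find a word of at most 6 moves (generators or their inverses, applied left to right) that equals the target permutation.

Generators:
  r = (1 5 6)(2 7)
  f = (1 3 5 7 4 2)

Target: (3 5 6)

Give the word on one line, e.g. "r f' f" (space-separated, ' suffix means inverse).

  after f: (1 3 5 7 4 2)
  after r: (1 3 6)(2 5)(4 7)
  after f: (1 5)(2 7)(3 6)
  after r': (3 5 6)

f r f r'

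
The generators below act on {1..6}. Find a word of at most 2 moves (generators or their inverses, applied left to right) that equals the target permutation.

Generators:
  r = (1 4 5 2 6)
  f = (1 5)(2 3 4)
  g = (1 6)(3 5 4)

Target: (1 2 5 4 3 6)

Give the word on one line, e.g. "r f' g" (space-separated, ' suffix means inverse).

f' r

  after f': (1 5)(2 4 3)
  after r: (1 2 5 4 3 6)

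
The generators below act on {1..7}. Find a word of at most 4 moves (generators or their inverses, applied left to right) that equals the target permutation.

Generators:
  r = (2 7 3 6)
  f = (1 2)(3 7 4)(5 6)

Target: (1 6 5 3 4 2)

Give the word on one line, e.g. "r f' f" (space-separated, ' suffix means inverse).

f' r'

  after f': (1 2)(3 4 7)(5 6)
  after r': (1 6 5 3 4 2)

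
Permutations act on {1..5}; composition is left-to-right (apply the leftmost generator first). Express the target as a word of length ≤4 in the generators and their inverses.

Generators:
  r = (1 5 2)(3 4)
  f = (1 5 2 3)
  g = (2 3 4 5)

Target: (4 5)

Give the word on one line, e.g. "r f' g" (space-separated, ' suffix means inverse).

  after r: (1 5 2)(3 4)
  after f: (1 2 5 3 4)
  after r: (4 5)

r f r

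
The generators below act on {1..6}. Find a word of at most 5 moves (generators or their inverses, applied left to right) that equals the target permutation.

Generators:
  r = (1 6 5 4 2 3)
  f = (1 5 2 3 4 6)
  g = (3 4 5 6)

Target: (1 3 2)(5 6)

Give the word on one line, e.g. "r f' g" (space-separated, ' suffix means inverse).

f r g'

  after f: (1 5 2 3 4 6)
  after r: (1 4 5 3 2)
  after g': (1 3 2)(5 6)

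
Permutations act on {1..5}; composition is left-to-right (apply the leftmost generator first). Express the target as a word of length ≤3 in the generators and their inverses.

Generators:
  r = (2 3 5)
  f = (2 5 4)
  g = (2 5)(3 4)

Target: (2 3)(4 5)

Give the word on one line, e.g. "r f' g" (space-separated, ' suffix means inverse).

  after r: (2 3 5)
  after f: (2 3 4)
  after f: (2 3)(4 5)

r f f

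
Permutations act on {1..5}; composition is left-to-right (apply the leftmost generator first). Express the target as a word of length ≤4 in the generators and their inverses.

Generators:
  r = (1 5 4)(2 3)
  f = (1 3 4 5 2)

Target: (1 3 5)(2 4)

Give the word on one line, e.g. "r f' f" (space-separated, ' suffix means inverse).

  after f': (1 2 5 4 3)
  after r: (1 3 5)(2 4)

f' r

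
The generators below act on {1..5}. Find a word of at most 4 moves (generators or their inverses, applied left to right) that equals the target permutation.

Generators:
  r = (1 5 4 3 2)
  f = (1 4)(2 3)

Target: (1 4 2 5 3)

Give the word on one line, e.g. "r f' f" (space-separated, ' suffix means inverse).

  after f': (1 4)(2 3)
  after r': (1 5)(2 4)
  after f': (1 5 4 3 2)
  after r: (1 4 2 5 3)

f' r' f' r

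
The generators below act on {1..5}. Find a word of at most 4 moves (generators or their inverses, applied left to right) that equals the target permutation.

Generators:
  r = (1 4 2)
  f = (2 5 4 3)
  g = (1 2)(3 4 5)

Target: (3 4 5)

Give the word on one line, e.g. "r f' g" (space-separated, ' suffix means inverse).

g' g'

  after g': (1 2)(3 5 4)
  after g': (3 4 5)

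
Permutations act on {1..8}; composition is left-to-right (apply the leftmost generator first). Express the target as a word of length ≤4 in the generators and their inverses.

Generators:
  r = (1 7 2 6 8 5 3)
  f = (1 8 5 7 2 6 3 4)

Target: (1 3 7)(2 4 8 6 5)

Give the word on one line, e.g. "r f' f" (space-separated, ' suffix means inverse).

f' r' f'

  after f': (1 4 3 6 2 7 5 8)
  after r': (1 4 5 6 7 8 3 2)
  after f': (1 3 7)(2 4 8 6 5)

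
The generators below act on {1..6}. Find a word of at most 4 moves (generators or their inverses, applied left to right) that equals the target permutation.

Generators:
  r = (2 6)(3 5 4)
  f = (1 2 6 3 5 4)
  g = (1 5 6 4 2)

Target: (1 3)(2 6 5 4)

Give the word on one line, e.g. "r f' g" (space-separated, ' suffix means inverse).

  after r: (2 6)(3 5 4)
  after g: (1 5 2 4 3 6)
  after r': (1 3 2 5 6)
  after g: (1 3)(2 6 5 4)

r g r' g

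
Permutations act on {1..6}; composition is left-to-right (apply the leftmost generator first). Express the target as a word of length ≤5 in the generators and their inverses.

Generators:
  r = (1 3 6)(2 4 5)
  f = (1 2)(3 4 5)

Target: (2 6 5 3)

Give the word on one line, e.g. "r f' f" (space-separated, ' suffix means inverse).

  after f: (1 2)(3 4 5)
  after f: (3 5 4)
  after r': (1 6 3 4)(2 5)
  after f: (1 6 4 2 3 5)
  after r: (2 6 5 3)

f f r' f r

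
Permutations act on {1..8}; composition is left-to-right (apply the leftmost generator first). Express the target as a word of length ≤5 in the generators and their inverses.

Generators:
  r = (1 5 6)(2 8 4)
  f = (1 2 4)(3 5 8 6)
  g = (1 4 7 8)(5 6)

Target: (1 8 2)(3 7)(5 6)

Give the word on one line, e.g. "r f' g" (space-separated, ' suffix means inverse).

g f' f' g'

  after g: (1 4 7 8)(5 6)
  after f': (1 2)(3 6)(4 7 5 8)
  after f': (2 4 7 3 8)
  after g': (1 8 2)(3 7)(5 6)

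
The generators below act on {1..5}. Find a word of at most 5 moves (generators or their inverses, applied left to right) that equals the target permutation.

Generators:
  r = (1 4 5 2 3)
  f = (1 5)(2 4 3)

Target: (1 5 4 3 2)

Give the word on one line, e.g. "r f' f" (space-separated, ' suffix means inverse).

r r f f

  after r: (1 4 5 2 3)
  after r: (1 5 3 4 2)
  after f: (2 5)
  after f: (1 5 4 3 2)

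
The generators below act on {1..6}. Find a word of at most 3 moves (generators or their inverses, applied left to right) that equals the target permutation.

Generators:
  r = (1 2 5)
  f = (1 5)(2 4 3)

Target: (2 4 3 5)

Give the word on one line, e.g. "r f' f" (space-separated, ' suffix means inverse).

f r

  after f: (1 5)(2 4 3)
  after r: (2 4 3 5)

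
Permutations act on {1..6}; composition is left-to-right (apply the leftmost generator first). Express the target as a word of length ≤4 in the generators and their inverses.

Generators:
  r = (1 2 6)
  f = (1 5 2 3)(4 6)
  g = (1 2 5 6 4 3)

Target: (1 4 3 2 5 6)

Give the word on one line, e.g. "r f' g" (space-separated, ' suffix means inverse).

  after f: (1 5 2 3)(4 6)
  after r: (1 5 6 4)(2 3)
  after g: (1 6 3 5 4 2)
  after f: (1 4 3 2 5 6)

f r g f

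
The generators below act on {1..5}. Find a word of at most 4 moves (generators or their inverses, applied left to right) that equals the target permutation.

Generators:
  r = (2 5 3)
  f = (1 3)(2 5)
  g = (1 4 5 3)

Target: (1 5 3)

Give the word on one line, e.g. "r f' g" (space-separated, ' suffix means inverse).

  after f': (1 3)(2 5)
  after r: (1 2 3)
  after r: (1 5 3)

f' r r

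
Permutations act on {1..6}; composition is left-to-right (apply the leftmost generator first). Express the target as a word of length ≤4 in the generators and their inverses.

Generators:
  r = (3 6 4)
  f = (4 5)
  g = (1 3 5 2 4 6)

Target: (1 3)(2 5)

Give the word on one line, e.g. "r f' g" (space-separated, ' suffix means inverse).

r g f'

  after r: (3 6 4)
  after g: (1 3)(2 4 5)
  after f': (1 3)(2 5)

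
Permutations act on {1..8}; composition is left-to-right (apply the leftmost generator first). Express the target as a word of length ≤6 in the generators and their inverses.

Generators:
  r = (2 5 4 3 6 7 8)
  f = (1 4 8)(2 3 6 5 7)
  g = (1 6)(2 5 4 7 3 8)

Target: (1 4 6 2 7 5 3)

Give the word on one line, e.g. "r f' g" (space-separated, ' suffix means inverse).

f r' g' g' f'

  after f: (1 4 8)(2 3 6 5 7)
  after r': (1 5 6 2 4 7 8)
  after g': (1 2 5)(3 7)(6 8)
  after g': (1 8)(3 4 5 6)
  after f': (1 4 6 2 7 5 3)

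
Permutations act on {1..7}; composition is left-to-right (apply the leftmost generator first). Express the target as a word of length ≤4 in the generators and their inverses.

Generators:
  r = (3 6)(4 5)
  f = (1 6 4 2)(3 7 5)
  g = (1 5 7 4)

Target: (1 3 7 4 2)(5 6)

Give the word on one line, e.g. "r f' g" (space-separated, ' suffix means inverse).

f r'

  after f: (1 6 4 2)(3 7 5)
  after r': (1 3 7 4 2)(5 6)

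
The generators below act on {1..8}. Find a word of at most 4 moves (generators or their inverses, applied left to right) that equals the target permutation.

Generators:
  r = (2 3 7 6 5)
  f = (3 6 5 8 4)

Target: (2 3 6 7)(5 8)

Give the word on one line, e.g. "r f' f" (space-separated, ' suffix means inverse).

  after r: (2 3 7 6 5)
  after f': (2 4 8 5)(3 7)
  after r': (2 4 8 6 7)
  after f: (2 3 6 7)(5 8)

r f' r' f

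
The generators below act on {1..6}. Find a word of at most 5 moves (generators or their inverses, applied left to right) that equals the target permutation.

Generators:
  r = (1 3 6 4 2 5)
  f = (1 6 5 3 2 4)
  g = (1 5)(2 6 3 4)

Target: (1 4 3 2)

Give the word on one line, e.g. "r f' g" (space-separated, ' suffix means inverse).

  after f': (1 4 2 3 5 6)
  after g': (1 3)(2 6 5)
  after f': (1 5 3 4 2)
  after r': (1 2 5)(3 6)
  after g': (1 4 3 2)

f' g' f' r' g'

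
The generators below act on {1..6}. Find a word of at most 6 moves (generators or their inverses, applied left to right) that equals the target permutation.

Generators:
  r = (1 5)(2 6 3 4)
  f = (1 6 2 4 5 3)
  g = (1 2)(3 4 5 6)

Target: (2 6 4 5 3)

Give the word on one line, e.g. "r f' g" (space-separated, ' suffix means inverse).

  after f': (1 3 5 4 2 6)
  after g': (1 6 2 5 3 4)
  after f': (2 4 3)
  after g': (1 2 3)(4 6 5)
  after g': (2 6 4 5 3)

f' g' f' g' g'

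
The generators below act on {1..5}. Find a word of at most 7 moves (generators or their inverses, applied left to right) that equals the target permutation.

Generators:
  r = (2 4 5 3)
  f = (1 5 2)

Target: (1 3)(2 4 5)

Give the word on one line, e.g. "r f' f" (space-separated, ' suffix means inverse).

  after r: (2 4 5 3)
  after r: (2 5)(3 4)
  after f: (1 5)(3 4)
  after r: (1 3 5)(2 4)
  after f': (1 3)(2 4 5)

r r f r f'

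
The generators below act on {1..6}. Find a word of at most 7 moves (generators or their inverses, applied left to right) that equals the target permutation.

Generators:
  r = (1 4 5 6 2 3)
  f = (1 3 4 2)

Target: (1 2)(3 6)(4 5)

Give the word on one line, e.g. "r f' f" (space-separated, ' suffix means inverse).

  after f': (1 2 4 3)
  after r: (1 3 4)(2 5 6)
  after r: (2 6 3 5)
  after r: (1 4 5 3 6)
  after f: (1 2)(3 6)(4 5)

f' r r r f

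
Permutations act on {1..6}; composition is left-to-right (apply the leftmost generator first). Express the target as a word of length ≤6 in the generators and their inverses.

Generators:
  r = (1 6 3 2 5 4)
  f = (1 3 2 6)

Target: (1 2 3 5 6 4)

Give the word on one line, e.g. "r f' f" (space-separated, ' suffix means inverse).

  after f': (1 6 2 3)
  after r: (1 3 6 5 4)
  after f': (2 3)(4 6 5)
  after r: (1 6 4 3 5)
  after f': (1 2 3 5 6 4)

f' r f' r f'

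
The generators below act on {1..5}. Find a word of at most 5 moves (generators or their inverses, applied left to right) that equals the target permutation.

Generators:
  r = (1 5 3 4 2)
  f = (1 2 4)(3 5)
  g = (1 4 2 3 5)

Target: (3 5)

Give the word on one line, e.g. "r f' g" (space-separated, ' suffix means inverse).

f r' g'

  after f: (1 2 4)(3 5)
  after r': (1 4 2 3)
  after g': (3 5)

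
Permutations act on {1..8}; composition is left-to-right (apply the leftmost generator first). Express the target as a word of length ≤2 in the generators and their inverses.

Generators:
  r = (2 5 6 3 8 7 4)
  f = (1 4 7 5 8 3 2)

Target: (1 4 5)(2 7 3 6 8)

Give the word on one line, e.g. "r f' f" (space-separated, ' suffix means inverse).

r' f

  after r': (2 4 7 8 3 6 5)
  after f: (1 4 5)(2 7 3 6 8)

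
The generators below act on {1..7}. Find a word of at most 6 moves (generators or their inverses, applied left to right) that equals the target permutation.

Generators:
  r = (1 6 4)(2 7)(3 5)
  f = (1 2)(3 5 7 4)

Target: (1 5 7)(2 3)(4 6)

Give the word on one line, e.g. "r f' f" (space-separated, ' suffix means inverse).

f r' f f r'

  after f: (1 2)(3 5 7 4)
  after r': (1 7 6)(2 4 5)
  after f: (1 4 7 6 2 3 5)
  after f: (1 3 7 6)(2 5)
  after r': (1 5 7)(2 3)(4 6)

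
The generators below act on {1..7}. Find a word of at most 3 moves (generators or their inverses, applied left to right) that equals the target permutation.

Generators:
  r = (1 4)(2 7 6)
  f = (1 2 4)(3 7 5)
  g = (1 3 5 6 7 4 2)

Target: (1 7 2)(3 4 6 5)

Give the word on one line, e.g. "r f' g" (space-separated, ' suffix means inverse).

  after g': (1 2 4 7 6 5 3)
  after r: (1 7 2)(3 4 6 5)

g' r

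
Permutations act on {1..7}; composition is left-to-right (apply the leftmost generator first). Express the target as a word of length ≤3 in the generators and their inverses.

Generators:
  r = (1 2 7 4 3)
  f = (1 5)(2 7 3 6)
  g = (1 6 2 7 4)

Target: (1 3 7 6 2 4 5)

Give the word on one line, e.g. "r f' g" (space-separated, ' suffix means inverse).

r r f

  after r: (1 2 7 4 3)
  after r: (1 7 3 2 4)
  after f: (1 3 7 6 2 4 5)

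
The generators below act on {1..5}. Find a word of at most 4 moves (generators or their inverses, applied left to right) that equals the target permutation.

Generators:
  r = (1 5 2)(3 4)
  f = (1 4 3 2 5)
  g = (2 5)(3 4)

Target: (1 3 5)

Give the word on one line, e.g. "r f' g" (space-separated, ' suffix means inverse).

g' f' g' f'

  after g': (2 5)(3 4)
  after f': (1 5 3)
  after g': (1 2 5 4 3)
  after f': (1 3 5)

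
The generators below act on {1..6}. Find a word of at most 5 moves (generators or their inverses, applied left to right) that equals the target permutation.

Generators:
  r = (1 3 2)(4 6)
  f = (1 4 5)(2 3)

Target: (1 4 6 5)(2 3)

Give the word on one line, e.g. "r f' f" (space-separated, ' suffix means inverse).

  after r': (1 2 3)(4 6)
  after r': (1 3 2)
  after r': (4 6)
  after f: (1 4 6 5)(2 3)

r' r' r' f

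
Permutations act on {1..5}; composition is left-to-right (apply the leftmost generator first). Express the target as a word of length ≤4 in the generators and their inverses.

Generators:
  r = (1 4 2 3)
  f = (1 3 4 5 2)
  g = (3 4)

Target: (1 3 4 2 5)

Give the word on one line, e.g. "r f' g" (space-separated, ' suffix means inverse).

  after f': (1 2 5 4 3)
  after g': (1 2 5 3)
  after r: (1 3 4 2 5)

f' g' r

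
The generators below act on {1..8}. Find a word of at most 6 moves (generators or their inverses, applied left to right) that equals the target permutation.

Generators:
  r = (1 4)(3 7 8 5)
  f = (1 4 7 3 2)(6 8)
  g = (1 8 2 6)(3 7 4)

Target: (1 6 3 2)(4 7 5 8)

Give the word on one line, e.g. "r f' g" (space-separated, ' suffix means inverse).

  after f': (1 2 3 7 4)(6 8)
  after r: (1 2 7)(3 8 6 5)
  after g: (1 6 5 7 8)(2 4 3)
  after r: (1 6 3 2)(4 7 5 8)

f' r g r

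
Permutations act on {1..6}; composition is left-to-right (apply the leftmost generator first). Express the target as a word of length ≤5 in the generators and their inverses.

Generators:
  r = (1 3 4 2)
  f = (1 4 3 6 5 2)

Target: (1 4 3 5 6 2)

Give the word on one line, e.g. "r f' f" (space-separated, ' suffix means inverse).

  after f': (1 2 5 6 3 4)
  after r: (2 5 6 4 3)
  after f: (1 4 6 3)
  after r': (1 3 2 4 6)
  after f': (1 4 3 5 6 2)

f' r f r' f'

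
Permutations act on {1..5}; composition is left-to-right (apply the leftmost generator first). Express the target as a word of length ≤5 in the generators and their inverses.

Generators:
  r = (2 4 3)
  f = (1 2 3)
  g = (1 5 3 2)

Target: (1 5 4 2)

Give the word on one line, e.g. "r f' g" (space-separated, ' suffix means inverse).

  after r: (2 4 3)
  after g: (1 5 3)(2 4)
  after r': (1 5 4 3)
  after f: (1 5 4)(2 3)
  after f: (1 5 4 2)

r g r' f f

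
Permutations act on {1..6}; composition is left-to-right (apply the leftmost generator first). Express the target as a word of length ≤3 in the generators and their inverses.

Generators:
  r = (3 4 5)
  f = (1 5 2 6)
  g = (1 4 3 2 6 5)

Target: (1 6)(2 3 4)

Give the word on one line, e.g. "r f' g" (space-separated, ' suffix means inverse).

  after g': (1 5 6 2 3 4)
  after f: (1 2 3 4 5)
  after f: (1 6)(2 3 4)

g' f f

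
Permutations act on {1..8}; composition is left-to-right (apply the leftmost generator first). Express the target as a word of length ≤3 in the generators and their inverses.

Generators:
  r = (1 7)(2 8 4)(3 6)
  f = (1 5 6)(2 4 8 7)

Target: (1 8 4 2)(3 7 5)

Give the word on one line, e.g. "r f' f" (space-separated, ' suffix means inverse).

r f r

  after r: (1 7)(2 8 4)(3 6)
  after f: (1 2 7 5 6 3)
  after r: (1 8 4 2)(3 7 5)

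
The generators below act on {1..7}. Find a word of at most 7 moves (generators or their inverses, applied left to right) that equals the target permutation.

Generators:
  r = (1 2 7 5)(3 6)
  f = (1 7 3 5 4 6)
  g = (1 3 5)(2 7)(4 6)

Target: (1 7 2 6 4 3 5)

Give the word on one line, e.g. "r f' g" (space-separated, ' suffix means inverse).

g f g g f'

  after g: (1 3 5)(2 7)(4 6)
  after f: (1 5 7 2 3 4)
  after g: (2 5)(3 6 4)
  after g: (1 3 4 5 7 2)
  after f': (1 7 2 6 4 3 5)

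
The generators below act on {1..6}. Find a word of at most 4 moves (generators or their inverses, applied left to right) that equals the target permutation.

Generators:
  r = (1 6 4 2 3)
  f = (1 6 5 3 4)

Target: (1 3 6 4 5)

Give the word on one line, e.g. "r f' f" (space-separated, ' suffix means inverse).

f' f'

  after f': (1 4 3 5 6)
  after f': (1 3 6 4 5)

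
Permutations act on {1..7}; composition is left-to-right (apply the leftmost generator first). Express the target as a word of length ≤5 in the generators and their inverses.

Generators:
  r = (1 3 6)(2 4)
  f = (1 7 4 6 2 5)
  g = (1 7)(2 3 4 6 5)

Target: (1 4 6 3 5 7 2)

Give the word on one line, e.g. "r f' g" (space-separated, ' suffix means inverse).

f' r' f' r'

  after f': (1 5 2 6 4 7)
  after r': (1 5 4 7 6 2 3)
  after f': (1 2 3 5 7 4)
  after r': (1 4 6 3 5 7 2)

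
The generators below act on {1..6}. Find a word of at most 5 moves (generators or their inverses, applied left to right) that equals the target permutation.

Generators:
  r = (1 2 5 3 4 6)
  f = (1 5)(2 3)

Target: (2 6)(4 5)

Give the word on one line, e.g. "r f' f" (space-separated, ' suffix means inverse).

  after f': (1 5)(2 3)
  after r: (1 3 5 2 4 6)
  after f: (1 2 4 6 5 3)
  after r: (1 5 4)(2 6 3)
  after f': (2 6)(4 5)

f' r f r f'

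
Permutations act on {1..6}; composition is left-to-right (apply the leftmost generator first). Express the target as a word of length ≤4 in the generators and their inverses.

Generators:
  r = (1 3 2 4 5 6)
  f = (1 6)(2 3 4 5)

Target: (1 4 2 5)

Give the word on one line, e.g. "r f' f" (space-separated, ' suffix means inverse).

r f

  after r: (1 3 2 4 5 6)
  after f: (1 4 2 5)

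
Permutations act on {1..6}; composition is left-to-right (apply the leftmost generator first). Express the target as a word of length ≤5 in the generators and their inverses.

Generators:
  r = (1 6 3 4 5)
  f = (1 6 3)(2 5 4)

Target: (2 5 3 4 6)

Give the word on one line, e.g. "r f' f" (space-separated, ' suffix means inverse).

  after r: (1 6 3 4 5)
  after f: (1 3 2 5 6)
  after r': (1 6 5)(2 4 3)
  after f': (2 5 3 4 6)

r f r' f'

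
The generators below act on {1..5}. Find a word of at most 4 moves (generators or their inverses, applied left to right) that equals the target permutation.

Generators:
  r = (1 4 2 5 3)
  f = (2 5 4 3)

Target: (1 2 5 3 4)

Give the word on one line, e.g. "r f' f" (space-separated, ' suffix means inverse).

f' r' f' r

  after f': (2 3 4 5)
  after r': (1 3)(2 5 4)
  after f': (1 4 3)
  after r: (1 2 5 3 4)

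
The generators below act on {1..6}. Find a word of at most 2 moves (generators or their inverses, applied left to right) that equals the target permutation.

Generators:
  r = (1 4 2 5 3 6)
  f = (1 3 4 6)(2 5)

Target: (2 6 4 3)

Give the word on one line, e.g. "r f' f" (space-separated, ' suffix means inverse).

r' f

  after r': (1 6 3 5 2 4)
  after f: (2 6 4 3)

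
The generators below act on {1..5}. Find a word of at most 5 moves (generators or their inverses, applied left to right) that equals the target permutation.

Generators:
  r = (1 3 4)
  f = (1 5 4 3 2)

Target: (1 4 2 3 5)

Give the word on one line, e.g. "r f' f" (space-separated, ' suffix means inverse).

r' f r

  after r': (1 4 3)
  after f: (1 3 5 4 2)
  after r: (1 4 2 3 5)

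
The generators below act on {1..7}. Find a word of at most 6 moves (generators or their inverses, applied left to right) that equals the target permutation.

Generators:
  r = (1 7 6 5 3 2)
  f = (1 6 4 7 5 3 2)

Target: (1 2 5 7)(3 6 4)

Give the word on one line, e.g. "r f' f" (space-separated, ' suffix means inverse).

  after f: (1 6 4 7 5 3 2)
  after r': (1 7 6 4)
  after r': (2 3 5 6 4)
  after r': (1 2 5 7)(3 6 4)

f r' r' r'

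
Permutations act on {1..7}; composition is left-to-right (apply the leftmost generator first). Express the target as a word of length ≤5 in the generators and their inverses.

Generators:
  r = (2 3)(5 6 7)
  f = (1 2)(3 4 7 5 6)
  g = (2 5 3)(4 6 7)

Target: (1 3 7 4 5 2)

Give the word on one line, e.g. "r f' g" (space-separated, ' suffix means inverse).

f r' g r

  after f: (1 2)(3 4 7 5 6)
  after r': (1 3 4 6 2)
  after g: (1 2)(3 6 5)(4 7)
  after r: (1 3 7 4 5 2)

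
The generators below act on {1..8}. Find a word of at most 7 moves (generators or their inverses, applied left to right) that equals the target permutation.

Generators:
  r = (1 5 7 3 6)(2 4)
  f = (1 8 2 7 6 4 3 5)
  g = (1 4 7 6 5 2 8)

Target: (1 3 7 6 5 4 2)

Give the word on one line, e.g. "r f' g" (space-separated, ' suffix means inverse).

f r' g f' f'

  after f: (1 8 2 7 6 4 3 5)
  after r': (1 8 4 7 3)(2 5 6)
  after g: (3 4 6 8 7)
  after f': (1 5 3 6)(2 8)(4 7)
  after f': (1 3 7 6 5 4 2)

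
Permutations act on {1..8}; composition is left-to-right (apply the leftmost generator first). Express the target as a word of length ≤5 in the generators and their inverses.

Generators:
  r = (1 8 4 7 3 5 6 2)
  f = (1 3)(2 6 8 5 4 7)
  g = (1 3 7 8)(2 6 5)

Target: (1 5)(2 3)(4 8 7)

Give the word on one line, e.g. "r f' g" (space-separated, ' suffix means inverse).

  after g': (1 8 7 3)(2 5 6)
  after r': (2 3)(4 8)
  after g: (1 3 6 5 2 7 8 4)
  after r: (1 5)(2 3)(4 8 7)

g' r' g r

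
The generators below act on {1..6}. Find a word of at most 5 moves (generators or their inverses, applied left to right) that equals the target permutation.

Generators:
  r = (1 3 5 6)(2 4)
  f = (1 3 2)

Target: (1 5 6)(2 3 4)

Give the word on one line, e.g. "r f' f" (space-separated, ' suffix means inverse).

f' f' r

  after f': (1 2 3)
  after f': (1 3 2)
  after r: (1 5 6)(2 3 4)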